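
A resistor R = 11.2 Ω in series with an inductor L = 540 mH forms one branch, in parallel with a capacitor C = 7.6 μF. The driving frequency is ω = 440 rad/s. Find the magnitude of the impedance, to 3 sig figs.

X_L = ωL = 238 Ω
X_C = 1/(ωC) = 299 Ω
Branch 1 (R+jX_L): Z₁ = 11.2 + j238 Ω, |Z₁| = 238 Ω
Branch 2 (−jX_C): Z₂ = −j299 Ω
Parallel: Z = Z₁Z₂/(Z₁+Z₂), |Z| = 1140 Ω, ∠Z = 77.0°

1140 Ω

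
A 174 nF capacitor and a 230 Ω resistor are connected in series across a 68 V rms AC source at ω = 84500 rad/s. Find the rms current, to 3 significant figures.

X_C = 1/(ωC) = 68.0 Ω
Z = 230 − j68.0 Ω
|Z| = √(230² + 68.0²) = 240 Ω
I = V/|Z| = 68/240 = 284 mA

284 mA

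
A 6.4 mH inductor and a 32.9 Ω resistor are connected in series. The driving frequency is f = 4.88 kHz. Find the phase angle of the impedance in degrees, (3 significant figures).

ω = 2πf = 30660 rad/s
X_L = ωL = 196 Ω
Z = 32.9 + j196 Ω
|Z| = √(32.9² + 196²) = 199 Ω
∠Z = arctan(196/32.9) = 80.5°

80.5°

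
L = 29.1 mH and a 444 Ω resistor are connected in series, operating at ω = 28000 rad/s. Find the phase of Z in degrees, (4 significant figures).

X_L = ωL = 814.8 Ω
Z = 444.0 + j814.8 Ω
|Z| = √(444.0² + 814.8²) = 927.9 Ω
∠Z = arctan(814.8/444.0) = 61.41°

61.41°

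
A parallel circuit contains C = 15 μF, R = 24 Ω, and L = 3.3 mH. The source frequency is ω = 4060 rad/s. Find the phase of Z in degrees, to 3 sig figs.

18.2°

X_L = ωL = 13.4 Ω
X_C = 1/(ωC) = 16.4 Ω
Parallel: admittances add. Y = 1/R + 1/(jωL) + jωC
Y = (0.0417 − j0.0137) S
|Y| = 0.0439 S → |Z| = 1/|Y| = 22.8 Ω, ∠Z = −∠Y = 18.2°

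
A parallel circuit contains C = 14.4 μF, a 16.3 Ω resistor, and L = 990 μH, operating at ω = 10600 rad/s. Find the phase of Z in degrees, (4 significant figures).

-43.07°

X_L = ωL = 10.49 Ω
X_C = 1/(ωC) = 6.551 Ω
Parallel: admittances add. Y = 1/R + 1/(jωL) + jωC
Y = (0.06135 + j0.05735) S
|Y| = 0.08398 S → |Z| = 1/|Y| = 11.91 Ω, ∠Z = −∠Y = -43.07°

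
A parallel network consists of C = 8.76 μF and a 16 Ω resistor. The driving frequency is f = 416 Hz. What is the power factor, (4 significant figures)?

ω = 2πf = 2614 rad/s
X_C = 1/(ωC) = 43.67 Ω
Parallel: admittances add. Y = 1/R + jωC
Y = (0.06250 + j0.02290) S
|Y| = 0.06656 S → |Z| = 1/|Y| = 15.02 Ω, ∠Z = −∠Y = -20.12°
cos φ = cos(-20.12°) = 0.9390

0.9390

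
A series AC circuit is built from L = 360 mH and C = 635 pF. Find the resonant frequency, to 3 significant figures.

ω₀ = 1/√(LC) = 1/√(0.36 × 6.35e-10) = 66140 rad/s
f₀ = ω₀/(2π) = 10.5 kHz

10.5 kHz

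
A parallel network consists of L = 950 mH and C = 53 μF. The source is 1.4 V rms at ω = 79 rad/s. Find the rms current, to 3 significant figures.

X_L = ωL = 75.0 Ω
X_C = 1/(ωC) = 239 Ω
Parallel: admittances add. Y = 1/(jωL) + jωC
Y = (0 − j0.00914) S
|Y| = 0.00914 S → |Z| = 1/|Y| = 109 Ω, ∠Z = −∠Y = 90.0°
I = V/|Z| = 1.4/109 = 12.8 mA

12.8 mA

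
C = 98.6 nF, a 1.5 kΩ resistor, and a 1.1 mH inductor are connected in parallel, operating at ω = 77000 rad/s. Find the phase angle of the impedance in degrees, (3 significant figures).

81.0°

X_L = ωL = 84.7 Ω
X_C = 1/(ωC) = 132 Ω
Parallel: admittances add. Y = 1/R + 1/(jωL) + jωC
Y = (0.000667 − j0.00421) S
|Y| = 0.00427 S → |Z| = 1/|Y| = 234 Ω, ∠Z = −∠Y = 81.0°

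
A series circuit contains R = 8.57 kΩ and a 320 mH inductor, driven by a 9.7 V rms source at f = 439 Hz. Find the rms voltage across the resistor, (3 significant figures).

9.65 V

ω = 2πf = 2758 rad/s
X_L = ωL = 883 Ω
Z = 8570 + j883 Ω
|Z| = √(8570² + 883²) = 8620 Ω
I = V/|Z| = 1.13 mA
V_R = I·|Z_R| = 0.00113 × 8570 = 9.65 V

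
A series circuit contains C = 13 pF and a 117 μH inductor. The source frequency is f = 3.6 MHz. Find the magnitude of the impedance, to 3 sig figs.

754 Ω

ω = 2πf = 2.262e+07 rad/s
X_L = ωL = 2650 Ω
X_C = 1/(ωC) = 3400 Ω
Net reactance X = X_L − X_C = -754 Ω
Z = − j754 Ω
|Z| = √(0² + 754²) = 754 Ω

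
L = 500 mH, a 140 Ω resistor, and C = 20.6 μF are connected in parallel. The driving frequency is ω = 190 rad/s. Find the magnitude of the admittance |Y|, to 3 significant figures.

X_L = ωL = 95.0 Ω
X_C = 1/(ωC) = 255 Ω
Parallel: admittances add. Y = 1/R + 1/(jωL) + jωC
Y = (0.00714 − j0.00661) S
|Y| = 0.00973 S → |Z| = 1/|Y| = 103 Ω, ∠Z = −∠Y = 42.8°

9.73 mS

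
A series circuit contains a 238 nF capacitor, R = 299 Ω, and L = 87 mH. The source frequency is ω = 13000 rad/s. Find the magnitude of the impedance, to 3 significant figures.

861 Ω

X_L = ωL = 1130 Ω
X_C = 1/(ωC) = 323 Ω
Net reactance X = X_L − X_C = 808 Ω
Z = 299 + j808 Ω
|Z| = √(299² + 808²) = 861 Ω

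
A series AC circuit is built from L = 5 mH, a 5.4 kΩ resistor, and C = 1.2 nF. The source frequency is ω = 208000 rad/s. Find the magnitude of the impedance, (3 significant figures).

6160 Ω

X_L = ωL = 1040 Ω
X_C = 1/(ωC) = 4010 Ω
Net reactance X = X_L − X_C = -2970 Ω
Z = 5400 − j2970 Ω
|Z| = √(5400² + 2970²) = 6160 Ω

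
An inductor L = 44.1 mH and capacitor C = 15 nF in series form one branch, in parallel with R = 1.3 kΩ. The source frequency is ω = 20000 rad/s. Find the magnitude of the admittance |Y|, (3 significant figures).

X_L = ωL = 882 Ω
X_C = 1/(ωC) = 3330 Ω
Branch 1: Z₁ = R = 1300 Ω
Branch 2 (series LC): Z₂ = j(X_L − X_C) = −j2450 Ω
Parallel: Z = Z₁Z₂/(Z₁+Z₂), |Z| = 1150 Ω, ∠Z = -27.9°
|Y| = 1/|Z| = 871 μS

871 μS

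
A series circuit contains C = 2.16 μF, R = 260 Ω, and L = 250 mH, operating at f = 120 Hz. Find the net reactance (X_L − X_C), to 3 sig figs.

-426 Ω

ω = 2πf = 754.0 rad/s
X_L = ωL = 188 Ω
X_C = 1/(ωC) = 614 Ω
X = 188 − 614 = -426 Ω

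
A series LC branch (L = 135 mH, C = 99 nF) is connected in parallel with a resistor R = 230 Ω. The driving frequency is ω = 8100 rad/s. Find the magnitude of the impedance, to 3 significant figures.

128 Ω

X_L = ωL = 1090 Ω
X_C = 1/(ωC) = 1250 Ω
Branch 1: Z₁ = R = 230 Ω
Branch 2 (series LC): Z₂ = j(X_L − X_C) = −j154 Ω
Parallel: Z = Z₁Z₂/(Z₁+Z₂), |Z| = 128 Ω, ∠Z = -56.3°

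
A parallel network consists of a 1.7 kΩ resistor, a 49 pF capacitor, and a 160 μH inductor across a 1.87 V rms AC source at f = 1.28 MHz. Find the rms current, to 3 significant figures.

1.31 mA

ω = 2πf = 8.042e+06 rad/s
X_L = ωL = 1290 Ω
X_C = 1/(ωC) = 2540 Ω
Parallel: admittances add. Y = 1/R + 1/(jωL) + jωC
Y = (0.000588 − j0.000383) S
|Y| = 0.000702 S → |Z| = 1/|Y| = 1420 Ω, ∠Z = −∠Y = 33.1°
I = V/|Z| = 1.87/1420 = 1.31 mA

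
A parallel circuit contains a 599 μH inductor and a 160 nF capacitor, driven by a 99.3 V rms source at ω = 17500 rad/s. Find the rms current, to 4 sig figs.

9.195 A

X_L = ωL = 10.48 Ω
X_C = 1/(ωC) = 357.1 Ω
Parallel: admittances add. Y = 1/(jωL) + jωC
Y = (0 − j0.09260) S
|Y| = 0.09260 S → |Z| = 1/|Y| = 10.80 Ω, ∠Z = −∠Y = 90.00°
I = V/|Z| = 99.3/10.80 = 9.195 A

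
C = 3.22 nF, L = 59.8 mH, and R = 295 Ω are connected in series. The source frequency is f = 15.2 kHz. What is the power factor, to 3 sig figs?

ω = 2πf = 95500 rad/s
X_L = ωL = 5710 Ω
X_C = 1/(ωC) = 3250 Ω
Net reactance X = X_L − X_C = 2460 Ω
Z = 295 + j2460 Ω
|Z| = √(295² + 2460²) = 2480 Ω
∠Z = arctan(2460/295) = 83.2°
cos φ = cos(83.2°) = 0.119

0.119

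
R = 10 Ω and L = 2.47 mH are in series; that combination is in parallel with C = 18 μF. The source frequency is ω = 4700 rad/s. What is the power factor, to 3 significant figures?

0.771

X_L = ωL = 11.6 Ω
X_C = 1/(ωC) = 11.8 Ω
Branch 1 (R+jX_L): Z₁ = 10.0 + j11.6 Ω, |Z₁| = 15.3 Ω
Branch 2 (−jX_C): Z₂ = −j11.8 Ω
Parallel: Z = Z₁Z₂/(Z₁+Z₂), |Z| = 18.1 Ω, ∠Z = -39.5°
cos φ = cos(-39.5°) = 0.771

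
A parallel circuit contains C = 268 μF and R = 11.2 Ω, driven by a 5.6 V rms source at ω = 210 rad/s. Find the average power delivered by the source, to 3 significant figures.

X_C = 1/(ωC) = 17.8 Ω
Parallel: admittances add. Y = 1/R + jωC
Y = (0.0893 + j0.0563) S
|Y| = 0.106 S → |Z| = 1/|Y| = 9.47 Ω, ∠Z = −∠Y = -32.2°
I = V/|Z| = 591 mA
P = VI cos φ = 5.6 × 0.591 × cos(-32.2°) = 2.80 W

2.80 W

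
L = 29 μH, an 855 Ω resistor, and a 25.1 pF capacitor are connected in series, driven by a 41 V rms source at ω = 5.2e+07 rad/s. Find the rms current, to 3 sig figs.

X_L = ωL = 1510 Ω
X_C = 1/(ωC) = 766 Ω
Net reactance X = X_L − X_C = 742 Ω
Z = 855 + j742 Ω
|Z| = √(855² + 742²) = 1130 Ω
I = V/|Z| = 41/1130 = 36.2 mA

36.2 mA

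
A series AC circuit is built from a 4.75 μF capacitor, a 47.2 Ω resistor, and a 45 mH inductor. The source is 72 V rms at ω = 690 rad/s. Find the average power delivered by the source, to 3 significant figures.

X_L = ωL = 31.0 Ω
X_C = 1/(ωC) = 305 Ω
Net reactance X = X_L − X_C = -274 Ω
Z = 47.2 − j274 Ω
|Z| = √(47.2² + 274²) = 278 Ω
∠Z = arctan(-274/47.2) = -80.2°
I = V/|Z| = 259 mA
P = VI cos φ = 72 × 0.259 × cos(-80.2°) = 3.16 W

3.16 W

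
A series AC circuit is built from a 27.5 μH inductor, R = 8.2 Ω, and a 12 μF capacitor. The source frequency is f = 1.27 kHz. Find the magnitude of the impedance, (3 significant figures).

13.1 Ω

ω = 2πf = 7980 rad/s
X_L = ωL = 0.219 Ω
X_C = 1/(ωC) = 10.4 Ω
Net reactance X = X_L − X_C = -10.2 Ω
Z = 8.20 − j10.2 Ω
|Z| = √(8.20² + 10.2²) = 13.1 Ω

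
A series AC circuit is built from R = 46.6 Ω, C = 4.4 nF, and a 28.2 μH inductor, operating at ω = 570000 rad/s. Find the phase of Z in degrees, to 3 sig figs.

-83.1°

X_L = ωL = 16.1 Ω
X_C = 1/(ωC) = 399 Ω
Net reactance X = X_L − X_C = -383 Ω
Z = 46.6 − j383 Ω
|Z| = √(46.6² + 383²) = 385 Ω
∠Z = arctan(-383/46.6) = -83.1°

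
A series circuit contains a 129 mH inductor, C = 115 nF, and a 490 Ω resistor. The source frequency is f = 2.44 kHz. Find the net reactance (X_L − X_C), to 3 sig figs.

ω = 2πf = 15330 rad/s
X_L = ωL = 1980 Ω
X_C = 1/(ωC) = 567 Ω
X = 1980 − 567 = 1410 Ω

1410 Ω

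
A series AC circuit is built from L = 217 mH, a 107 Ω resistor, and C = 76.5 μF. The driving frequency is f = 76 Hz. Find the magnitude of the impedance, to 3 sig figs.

ω = 2πf = 477.5 rad/s
X_L = ωL = 104 Ω
X_C = 1/(ωC) = 27.4 Ω
Net reactance X = X_L − X_C = 76.2 Ω
Z = 107 + j76.2 Ω
|Z| = √(107² + 76.2²) = 131 Ω

131 Ω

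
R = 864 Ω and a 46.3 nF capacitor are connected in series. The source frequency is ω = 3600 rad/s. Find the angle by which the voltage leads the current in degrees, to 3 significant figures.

-81.8°

X_C = 1/(ωC) = 6000 Ω
Z = 864 − j6000 Ω
|Z| = √(864² + 6000²) = 6060 Ω
∠Z = arctan(-6000/864) = -81.8°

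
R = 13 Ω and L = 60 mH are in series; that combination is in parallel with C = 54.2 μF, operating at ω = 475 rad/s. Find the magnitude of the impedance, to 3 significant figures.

X_L = ωL = 28.5 Ω
X_C = 1/(ωC) = 38.8 Ω
Branch 1 (R+jX_L): Z₁ = 13.0 + j28.5 Ω, |Z₁| = 31.3 Ω
Branch 2 (−jX_C): Z₂ = −j38.8 Ω
Parallel: Z = Z₁Z₂/(Z₁+Z₂), |Z| = 73.2 Ω, ∠Z = 14.0°

73.2 Ω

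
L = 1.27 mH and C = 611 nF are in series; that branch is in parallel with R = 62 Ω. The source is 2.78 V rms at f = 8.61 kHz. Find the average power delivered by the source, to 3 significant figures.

125 mW

ω = 2πf = 54100 rad/s
X_L = ωL = 68.7 Ω
X_C = 1/(ωC) = 30.3 Ω
Branch 1: Z₁ = R = 62.0 Ω
Branch 2 (series LC): Z₂ = j(X_L − X_C) = j38.5 Ω
Parallel: Z = Z₁Z₂/(Z₁+Z₂), |Z| = 32.7 Ω, ∠Z = 58.2°
I = V/|Z| = 85.1 mA
P = VI cos φ = 2.78 × 0.0851 × cos(58.2°) = 125 mW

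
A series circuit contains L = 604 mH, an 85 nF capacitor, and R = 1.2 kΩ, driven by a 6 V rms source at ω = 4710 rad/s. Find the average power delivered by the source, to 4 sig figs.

27.68 mW

X_L = ωL = 2845 Ω
X_C = 1/(ωC) = 2498 Ω
Net reactance X = X_L − X_C = 347.0 Ω
Z = 1200 + j347.0 Ω
|Z| = √(1200² + 347.0²) = 1249 Ω
∠Z = arctan(347.0/1200) = 16.13°
I = V/|Z| = 4.803 mA
P = VI cos φ = 6 × 0.004803 × cos(16.13°) = 27.68 mW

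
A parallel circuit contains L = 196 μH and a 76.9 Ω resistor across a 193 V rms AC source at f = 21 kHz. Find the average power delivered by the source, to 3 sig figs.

ω = 2πf = 131900 rad/s
X_L = ωL = 25.9 Ω
Parallel: admittances add. Y = 1/R + 1/(jωL)
Y = (0.0130 − j0.0387) S
|Y| = 0.0408 S → |Z| = 1/|Y| = 24.5 Ω, ∠Z = −∠Y = 71.4°
I = V/|Z| = 7.87 A
P = VI cos φ = 193 × 7.87 × cos(71.4°) = 484 W

484 W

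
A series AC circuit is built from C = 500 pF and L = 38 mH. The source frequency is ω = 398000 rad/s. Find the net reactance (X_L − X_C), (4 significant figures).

10100 Ω

X_L = ωL = 15120 Ω
X_C = 1/(ωC) = 5025 Ω
X = 15120 − 5025 = 10100 Ω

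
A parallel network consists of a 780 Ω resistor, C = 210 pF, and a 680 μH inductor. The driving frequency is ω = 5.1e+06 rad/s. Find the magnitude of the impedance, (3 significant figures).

X_L = ωL = 3470 Ω
X_C = 1/(ωC) = 934 Ω
Parallel: admittances add. Y = 1/R + 1/(jωL) + jωC
Y = (0.00128 + j0.000783) S
|Y| = 0.00150 S → |Z| = 1/|Y| = 666 Ω, ∠Z = −∠Y = -31.4°

666 Ω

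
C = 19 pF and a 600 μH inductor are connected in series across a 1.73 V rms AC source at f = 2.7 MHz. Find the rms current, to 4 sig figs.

ω = 2πf = 1.696e+07 rad/s
X_L = ωL = 10180 Ω
X_C = 1/(ωC) = 3102 Ω
Net reactance X = X_L − X_C = 7076 Ω
Z = j7076 Ω
|Z| = √(0² + 7076²) = 7076 Ω
I = V/|Z| = 1.73/7076 = 244.5 μA

244.5 μA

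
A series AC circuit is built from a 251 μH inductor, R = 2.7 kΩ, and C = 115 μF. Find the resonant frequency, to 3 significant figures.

937 Hz

ω₀ = 1/√(LC) = 1/√(0.000251 × 0.000115) = 5886 rad/s
f₀ = ω₀/(2π) = 937 Hz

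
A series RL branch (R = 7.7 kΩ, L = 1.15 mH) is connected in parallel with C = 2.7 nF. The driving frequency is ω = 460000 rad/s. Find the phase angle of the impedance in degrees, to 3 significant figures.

X_L = ωL = 529 Ω
X_C = 1/(ωC) = 805 Ω
Branch 1 (R+jX_L): Z₁ = 7700 + j529 Ω, |Z₁| = 7720 Ω
Branch 2 (−jX_C): Z₂ = −j805 Ω
Parallel: Z = Z₁Z₂/(Z₁+Z₂), |Z| = 807 Ω, ∠Z = -84.0°

-84.0°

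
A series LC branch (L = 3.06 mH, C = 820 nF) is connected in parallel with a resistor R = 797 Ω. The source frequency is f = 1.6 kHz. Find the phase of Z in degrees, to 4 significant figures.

-83.52°

ω = 2πf = 10050 rad/s
X_L = ωL = 30.76 Ω
X_C = 1/(ωC) = 121.3 Ω
Branch 1: Z₁ = R = 797.0 Ω
Branch 2 (series LC): Z₂ = j(X_L − X_C) = −j90.54 Ω
Parallel: Z = Z₁Z₂/(Z₁+Z₂), |Z| = 89.97 Ω, ∠Z = -83.52°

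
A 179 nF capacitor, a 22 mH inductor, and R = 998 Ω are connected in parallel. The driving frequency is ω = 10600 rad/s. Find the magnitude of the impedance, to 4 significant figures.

X_L = ωL = 233.2 Ω
X_C = 1/(ωC) = 527.0 Ω
Parallel: admittances add. Y = 1/R + 1/(jωL) + jωC
Y = (0.001002 − j0.002391) S
|Y| = 0.002592 S → |Z| = 1/|Y| = 385.8 Ω, ∠Z = −∠Y = 67.26°

385.8 Ω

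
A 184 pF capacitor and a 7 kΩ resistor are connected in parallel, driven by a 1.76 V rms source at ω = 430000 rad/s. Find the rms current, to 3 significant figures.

X_C = 1/(ωC) = 12600 Ω
Parallel: admittances add. Y = 1/R + jωC
Y = (0.000143 + j7.91e-05) S
|Y| = 0.000163 S → |Z| = 1/|Y| = 6120 Ω, ∠Z = −∠Y = -29.0°
I = V/|Z| = 1.76/6120 = 287 μA

287 μA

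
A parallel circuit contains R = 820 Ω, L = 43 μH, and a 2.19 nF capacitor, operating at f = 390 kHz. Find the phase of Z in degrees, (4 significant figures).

ω = 2πf = 2.45e+06 rad/s
X_L = ωL = 105.4 Ω
X_C = 1/(ωC) = 186.3 Ω
Parallel: admittances add. Y = 1/R + 1/(jωL) + jωC
Y = (0.001220 − j0.004124) S
|Y| = 0.004301 S → |Z| = 1/|Y| = 232.5 Ω, ∠Z = −∠Y = 73.53°

73.53°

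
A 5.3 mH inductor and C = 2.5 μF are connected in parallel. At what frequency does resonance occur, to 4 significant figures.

1.383 kHz

ω₀ = 1/√(LC) = 1/√(0.0053 × 2.5e-06) = 8687 rad/s
f₀ = ω₀/(2π) = 1.383 kHz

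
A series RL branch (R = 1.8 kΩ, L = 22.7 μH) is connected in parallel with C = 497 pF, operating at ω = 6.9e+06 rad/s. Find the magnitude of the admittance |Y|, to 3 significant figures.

3.43 mS

X_L = ωL = 157 Ω
X_C = 1/(ωC) = 292 Ω
Branch 1 (R+jX_L): Z₁ = 1800 + j157 Ω, |Z₁| = 1810 Ω
Branch 2 (−jX_C): Z₂ = −j292 Ω
Parallel: Z = Z₁Z₂/(Z₁+Z₂), |Z| = 292 Ω, ∠Z = -80.7°
|Y| = 1/|Z| = 3.43 mS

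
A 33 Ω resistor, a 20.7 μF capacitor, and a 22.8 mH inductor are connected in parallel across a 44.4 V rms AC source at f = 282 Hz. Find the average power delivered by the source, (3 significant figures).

59.7 W

ω = 2πf = 1772 rad/s
X_L = ωL = 40.4 Ω
X_C = 1/(ωC) = 27.3 Ω
Parallel: admittances add. Y = 1/R + 1/(jωL) + jωC
Y = (0.0303 + j0.0119) S
|Y| = 0.0326 S → |Z| = 1/|Y| = 30.7 Ω, ∠Z = −∠Y = -21.5°
I = V/|Z| = 1.45 A
P = VI cos φ = 44.4 × 1.45 × cos(-21.5°) = 59.7 W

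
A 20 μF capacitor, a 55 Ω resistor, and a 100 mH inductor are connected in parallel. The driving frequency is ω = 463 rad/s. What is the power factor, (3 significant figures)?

0.827

X_L = ωL = 46.3 Ω
X_C = 1/(ωC) = 108 Ω
Parallel: admittances add. Y = 1/R + 1/(jωL) + jωC
Y = (0.0182 − j0.0123) S
|Y| = 0.0220 S → |Z| = 1/|Y| = 45.5 Ω, ∠Z = −∠Y = 34.2°
cos φ = cos(34.2°) = 0.827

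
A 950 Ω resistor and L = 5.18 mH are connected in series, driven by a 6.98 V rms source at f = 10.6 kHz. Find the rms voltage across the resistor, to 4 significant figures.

6.561 V

ω = 2πf = 66600 rad/s
X_L = ωL = 345.0 Ω
Z = 950.0 + j345.0 Ω
|Z| = √(950.0² + 345.0²) = 1011 Ω
I = V/|Z| = 6.906 mA
V_R = I·|Z_R| = 0.006906 × 950.0 = 6.561 V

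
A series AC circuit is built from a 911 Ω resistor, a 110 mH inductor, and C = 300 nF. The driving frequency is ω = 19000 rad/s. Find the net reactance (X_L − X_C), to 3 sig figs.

X_L = ωL = 2090 Ω
X_C = 1/(ωC) = 175 Ω
X = 2090 − 175 = 1910 Ω

1910 Ω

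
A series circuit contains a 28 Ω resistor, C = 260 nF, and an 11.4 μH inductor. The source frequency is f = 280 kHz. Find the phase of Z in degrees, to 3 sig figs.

ω = 2πf = 1.759e+06 rad/s
X_L = ωL = 20.1 Ω
X_C = 1/(ωC) = 2.19 Ω
Net reactance X = X_L − X_C = 17.9 Ω
Z = 28.0 + j17.9 Ω
|Z| = √(28.0² + 17.9²) = 33.2 Ω
∠Z = arctan(17.9/28.0) = 32.5°

32.5°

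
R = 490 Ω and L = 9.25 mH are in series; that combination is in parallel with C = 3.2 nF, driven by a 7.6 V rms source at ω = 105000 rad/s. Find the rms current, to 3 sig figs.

X_L = ωL = 971 Ω
X_C = 1/(ωC) = 2980 Ω
Branch 1 (R+jX_L): Z₁ = 490 + j971 Ω, |Z₁| = 1090 Ω
Branch 2 (−jX_C): Z₂ = −j2980 Ω
Parallel: Z = Z₁Z₂/(Z₁+Z₂), |Z| = 1570 Ω, ∠Z = 49.5°
I = V/|Z| = 7.6/1570 = 4.84 mA

4.84 mA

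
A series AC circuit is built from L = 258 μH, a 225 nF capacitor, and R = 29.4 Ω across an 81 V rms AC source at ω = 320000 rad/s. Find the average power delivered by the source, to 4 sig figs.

34.57 W

X_L = ωL = 82.56 Ω
X_C = 1/(ωC) = 13.89 Ω
Net reactance X = X_L − X_C = 68.67 Ω
Z = 29.40 + j68.67 Ω
|Z| = √(29.40² + 68.67²) = 74.70 Ω
∠Z = arctan(68.67/29.40) = 66.82°
I = V/|Z| = 1.084 A
P = VI cos φ = 81 × 1.084 × cos(66.82°) = 34.57 W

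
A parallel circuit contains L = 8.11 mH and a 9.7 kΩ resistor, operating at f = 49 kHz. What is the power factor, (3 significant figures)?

0.249

ω = 2πf = 307900 rad/s
X_L = ωL = 2500 Ω
Parallel: admittances add. Y = 1/R + 1/(jωL)
Y = (0.000103 − j0.000401) S
|Y| = 0.000414 S → |Z| = 1/|Y| = 2420 Ω, ∠Z = −∠Y = 75.6°
cos φ = cos(75.6°) = 0.249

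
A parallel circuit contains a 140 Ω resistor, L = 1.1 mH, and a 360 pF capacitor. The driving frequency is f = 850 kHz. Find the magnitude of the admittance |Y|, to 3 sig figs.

ω = 2πf = 5.341e+06 rad/s
X_L = ωL = 5870 Ω
X_C = 1/(ωC) = 520 Ω
Parallel: admittances add. Y = 1/R + 1/(jωL) + jωC
Y = (0.00714 + j0.00175) S
|Y| = 0.00735 S → |Z| = 1/|Y| = 136 Ω, ∠Z = −∠Y = -13.8°

7.35 mS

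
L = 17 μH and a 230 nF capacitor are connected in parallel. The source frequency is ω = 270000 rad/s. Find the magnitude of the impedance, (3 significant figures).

6.42 Ω

X_L = ωL = 4.59 Ω
X_C = 1/(ωC) = 16.1 Ω
Parallel: admittances add. Y = 1/(jωL) + jωC
Y = (0 − j0.156) S
|Y| = 0.156 S → |Z| = 1/|Y| = 6.42 Ω, ∠Z = −∠Y = 90.0°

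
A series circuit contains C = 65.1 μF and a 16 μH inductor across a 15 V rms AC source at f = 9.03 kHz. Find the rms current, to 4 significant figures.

ω = 2πf = 56740 rad/s
X_L = ωL = 0.9078 Ω
X_C = 1/(ωC) = 0.2707 Ω
Net reactance X = X_L − X_C = 0.6371 Ω
Z = j0.6371 Ω
|Z| = √(0² + 0.6371²) = 0.6371 Ω
I = V/|Z| = 15/0.6371 = 23.55 A

23.55 A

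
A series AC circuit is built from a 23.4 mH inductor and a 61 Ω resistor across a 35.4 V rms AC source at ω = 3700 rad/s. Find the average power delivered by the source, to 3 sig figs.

6.81 W

X_L = ωL = 86.6 Ω
Z = 61.0 + j86.6 Ω
|Z| = √(61.0² + 86.6²) = 106 Ω
∠Z = arctan(86.6/61.0) = 54.8°
I = V/|Z| = 334 mA
P = VI cos φ = 35.4 × 0.334 × cos(54.8°) = 6.81 W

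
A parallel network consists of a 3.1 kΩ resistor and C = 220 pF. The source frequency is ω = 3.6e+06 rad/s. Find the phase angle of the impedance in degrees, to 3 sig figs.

-67.8°

X_C = 1/(ωC) = 1260 Ω
Parallel: admittances add. Y = 1/R + jωC
Y = (0.000323 + j0.000792) S
|Y| = 0.000855 S → |Z| = 1/|Y| = 1170 Ω, ∠Z = −∠Y = -67.8°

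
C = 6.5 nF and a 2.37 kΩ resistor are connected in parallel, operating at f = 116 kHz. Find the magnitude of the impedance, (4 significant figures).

ω = 2πf = 728800 rad/s
X_C = 1/(ωC) = 211.1 Ω
Parallel: admittances add. Y = 1/R + jωC
Y = (0.0004219 + j0.004738) S
|Y| = 0.004756 S → |Z| = 1/|Y| = 210.2 Ω, ∠Z = −∠Y = -84.91°

210.2 Ω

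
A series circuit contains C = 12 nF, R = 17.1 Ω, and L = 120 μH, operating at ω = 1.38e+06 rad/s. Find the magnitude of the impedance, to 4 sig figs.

X_L = ωL = 165.6 Ω
X_C = 1/(ωC) = 60.39 Ω
Net reactance X = X_L − X_C = 105.2 Ω
Z = 17.10 + j105.2 Ω
|Z| = √(17.10² + 105.2²) = 106.6 Ω

106.6 Ω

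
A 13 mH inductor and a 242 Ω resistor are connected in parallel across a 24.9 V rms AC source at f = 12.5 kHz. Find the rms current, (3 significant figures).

106 mA

ω = 2πf = 78540 rad/s
X_L = ωL = 1020 Ω
Parallel: admittances add. Y = 1/R + 1/(jωL)
Y = (0.00413 − j0.000979) S
|Y| = 0.00425 S → |Z| = 1/|Y| = 235 Ω, ∠Z = −∠Y = 13.3°
I = V/|Z| = 24.9/235 = 106 mA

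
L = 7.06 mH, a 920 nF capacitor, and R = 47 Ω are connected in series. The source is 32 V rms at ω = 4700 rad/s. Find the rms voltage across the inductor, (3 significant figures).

X_L = ωL = 33.2 Ω
X_C = 1/(ωC) = 231 Ω
Net reactance X = X_L − X_C = -198 Ω
Z = 47.0 − j198 Ω
|Z| = √(47.0² + 198²) = 204 Ω
I = V/|Z| = 157 mA
V_L = I·|Z_L| = 0.157 × 33.2 = 5.22 V

5.22 V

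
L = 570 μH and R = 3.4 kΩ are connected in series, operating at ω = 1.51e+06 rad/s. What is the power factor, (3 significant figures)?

0.969

X_L = ωL = 861 Ω
Z = 3400 + j861 Ω
|Z| = √(3400² + 861²) = 3510 Ω
∠Z = arctan(861/3400) = 14.2°
cos φ = cos(14.2°) = 0.969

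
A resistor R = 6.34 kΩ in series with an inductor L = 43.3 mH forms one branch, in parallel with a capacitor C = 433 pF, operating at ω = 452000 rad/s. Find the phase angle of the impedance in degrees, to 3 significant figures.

X_L = ωL = 19600 Ω
X_C = 1/(ωC) = 5110 Ω
Branch 1 (R+jX_L): Z₁ = 6340 + j19600 Ω, |Z₁| = 20600 Ω
Branch 2 (−jX_C): Z₂ = −j5110 Ω
Parallel: Z = Z₁Z₂/(Z₁+Z₂), |Z| = 6660 Ω, ∠Z = -84.3°

-84.3°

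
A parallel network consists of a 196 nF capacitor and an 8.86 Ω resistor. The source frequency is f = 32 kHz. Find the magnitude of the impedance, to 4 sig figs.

8.365 Ω

ω = 2πf = 201100 rad/s
X_C = 1/(ωC) = 25.38 Ω
Parallel: admittances add. Y = 1/R + jωC
Y = (0.1129 + j0.03941) S
|Y| = 0.1195 S → |Z| = 1/|Y| = 8.365 Ω, ∠Z = −∠Y = -19.25°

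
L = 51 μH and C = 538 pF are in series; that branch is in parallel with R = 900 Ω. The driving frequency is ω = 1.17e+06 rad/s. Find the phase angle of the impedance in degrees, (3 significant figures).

X_L = ωL = 59.7 Ω
X_C = 1/(ωC) = 1590 Ω
Branch 1: Z₁ = R = 900 Ω
Branch 2 (series LC): Z₂ = j(X_L − X_C) = −j1530 Ω
Parallel: Z = Z₁Z₂/(Z₁+Z₂), |Z| = 776 Ω, ∠Z = -30.5°

-30.5°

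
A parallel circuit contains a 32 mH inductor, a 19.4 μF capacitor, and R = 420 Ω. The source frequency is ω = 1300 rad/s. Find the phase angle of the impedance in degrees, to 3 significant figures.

-26.4°

X_L = ωL = 41.6 Ω
X_C = 1/(ωC) = 39.7 Ω
Parallel: admittances add. Y = 1/R + 1/(jωL) + jωC
Y = (0.00238 + j0.00118) S
|Y| = 0.00266 S → |Z| = 1/|Y| = 376 Ω, ∠Z = −∠Y = -26.4°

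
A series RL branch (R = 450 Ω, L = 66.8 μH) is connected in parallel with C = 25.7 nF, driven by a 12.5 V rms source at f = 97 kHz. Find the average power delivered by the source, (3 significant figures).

ω = 2πf = 609500 rad/s
X_L = ωL = 40.7 Ω
X_C = 1/(ωC) = 63.8 Ω
Branch 1 (R+jX_L): Z₁ = 450 + j40.7 Ω, |Z₁| = 452 Ω
Branch 2 (−jX_C): Z₂ = −j63.8 Ω
Parallel: Z = Z₁Z₂/(Z₁+Z₂), |Z| = 64.0 Ω, ∠Z = -81.9°
I = V/|Z| = 195 mA
P = VI cos φ = 12.5 × 0.195 × cos(-81.9°) = 344 mW

344 mW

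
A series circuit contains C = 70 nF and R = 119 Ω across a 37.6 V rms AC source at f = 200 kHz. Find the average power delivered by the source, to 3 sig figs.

11.8 W

ω = 2πf = 1.257e+06 rad/s
X_C = 1/(ωC) = 11.4 Ω
Z = 119 − j11.4 Ω
|Z| = √(119² + 11.4²) = 120 Ω
∠Z = arctan(-11.4/119) = -5.46°
I = V/|Z| = 315 mA
P = VI cos φ = 37.6 × 0.315 × cos(-5.46°) = 11.8 W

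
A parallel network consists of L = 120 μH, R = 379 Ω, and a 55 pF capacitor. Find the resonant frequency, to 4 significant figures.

1.959 MHz

ω₀ = 1/√(LC) = 1/√(0.00012 × 5.5e-11) = 1.231e+07 rad/s
f₀ = ω₀/(2π) = 1.959 MHz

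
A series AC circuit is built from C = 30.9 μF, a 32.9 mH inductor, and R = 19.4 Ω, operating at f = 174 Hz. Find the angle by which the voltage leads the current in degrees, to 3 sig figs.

18.2°

ω = 2πf = 1093 rad/s
X_L = ωL = 36.0 Ω
X_C = 1/(ωC) = 29.6 Ω
Net reactance X = X_L − X_C = 6.37 Ω
Z = 19.4 + j6.37 Ω
|Z| = √(19.4² + 6.37²) = 20.4 Ω
∠Z = arctan(6.37/19.4) = 18.2°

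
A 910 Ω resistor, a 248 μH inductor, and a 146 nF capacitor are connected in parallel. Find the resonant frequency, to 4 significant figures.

26.45 kHz

ω₀ = 1/√(LC) = 1/√(0.000248 × 1.46e-07) = 166200 rad/s
f₀ = ω₀/(2π) = 26.45 kHz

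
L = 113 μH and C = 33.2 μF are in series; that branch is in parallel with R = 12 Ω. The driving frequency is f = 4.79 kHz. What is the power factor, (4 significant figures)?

0.1961

ω = 2πf = 30100 rad/s
X_L = ωL = 3.401 Ω
X_C = 1/(ωC) = 1.001 Ω
Branch 1: Z₁ = R = 12.00 Ω
Branch 2 (series LC): Z₂ = j(X_L − X_C) = j2.400 Ω
Parallel: Z = Z₁Z₂/(Z₁+Z₂), |Z| = 2.353 Ω, ∠Z = 78.69°
cos φ = cos(78.69°) = 0.1961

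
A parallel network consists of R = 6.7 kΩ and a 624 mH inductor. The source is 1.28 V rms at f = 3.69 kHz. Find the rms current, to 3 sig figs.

211 μA

ω = 2πf = 23180 rad/s
X_L = ωL = 14500 Ω
Parallel: admittances add. Y = 1/R + 1/(jωL)
Y = (0.000149 − j6.91e-05) S
|Y| = 0.000164 S → |Z| = 1/|Y| = 6080 Ω, ∠Z = −∠Y = 24.8°
I = V/|Z| = 1.28/6080 = 211 μA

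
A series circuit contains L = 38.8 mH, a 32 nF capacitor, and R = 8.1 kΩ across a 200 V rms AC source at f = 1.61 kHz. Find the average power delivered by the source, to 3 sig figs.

ω = 2πf = 10120 rad/s
X_L = ωL = 392 Ω
X_C = 1/(ωC) = 3090 Ω
Net reactance X = X_L − X_C = -2700 Ω
Z = 8100 − j2700 Ω
|Z| = √(8100² + 2700²) = 8540 Ω
∠Z = arctan(-2700/8100) = -18.4°
I = V/|Z| = 23.4 mA
P = VI cos φ = 200 × 0.0234 × cos(-18.4°) = 4.45 W

4.45 W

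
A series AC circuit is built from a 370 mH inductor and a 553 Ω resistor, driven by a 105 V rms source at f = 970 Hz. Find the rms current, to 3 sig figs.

ω = 2πf = 6095 rad/s
X_L = ωL = 2260 Ω
Z = 553 + j2260 Ω
|Z| = √(553² + 2260²) = 2320 Ω
I = V/|Z| = 105/2320 = 45.2 mA

45.2 mA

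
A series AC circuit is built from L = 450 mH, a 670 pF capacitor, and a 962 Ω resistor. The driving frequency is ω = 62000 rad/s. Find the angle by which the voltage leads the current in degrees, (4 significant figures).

75.89°

X_L = ωL = 27900 Ω
X_C = 1/(ωC) = 24070 Ω
Net reactance X = X_L − X_C = 3827 Ω
Z = 962.0 + j3827 Ω
|Z| = √(962.0² + 3827²) = 3946 Ω
∠Z = arctan(3827/962.0) = 75.89°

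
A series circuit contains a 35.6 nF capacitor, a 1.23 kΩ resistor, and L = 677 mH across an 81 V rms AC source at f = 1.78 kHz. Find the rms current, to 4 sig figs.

15.55 mA

ω = 2πf = 11180 rad/s
X_L = ωL = 7572 Ω
X_C = 1/(ωC) = 2512 Ω
Net reactance X = X_L − X_C = 5060 Ω
Z = 1230 + j5060 Ω
|Z| = √(1230² + 5060²) = 5207 Ω
I = V/|Z| = 81/5207 = 15.55 mA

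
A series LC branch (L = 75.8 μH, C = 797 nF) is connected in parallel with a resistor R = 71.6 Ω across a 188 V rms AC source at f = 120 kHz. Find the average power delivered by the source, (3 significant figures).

494 W

ω = 2πf = 754000 rad/s
X_L = ωL = 57.2 Ω
X_C = 1/(ωC) = 1.66 Ω
Branch 1: Z₁ = R = 71.6 Ω
Branch 2 (series LC): Z₂ = j(X_L − X_C) = j55.5 Ω
Parallel: Z = Z₁Z₂/(Z₁+Z₂), |Z| = 43.9 Ω, ∠Z = 52.2°
I = V/|Z| = 4.29 A
P = VI cos φ = 188 × 4.29 × cos(52.2°) = 494 W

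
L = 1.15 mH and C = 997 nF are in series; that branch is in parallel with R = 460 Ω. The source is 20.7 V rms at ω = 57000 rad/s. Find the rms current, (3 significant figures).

434 mA

X_L = ωL = 65.5 Ω
X_C = 1/(ωC) = 17.6 Ω
Branch 1: Z₁ = R = 460 Ω
Branch 2 (series LC): Z₂ = j(X_L − X_C) = j48.0 Ω
Parallel: Z = Z₁Z₂/(Z₁+Z₂), |Z| = 47.7 Ω, ∠Z = 84.0°
I = V/|Z| = 20.7/47.7 = 434 mA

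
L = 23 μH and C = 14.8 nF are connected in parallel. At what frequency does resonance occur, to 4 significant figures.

ω₀ = 1/√(LC) = 1/√(2.3e-05 × 1.48e-08) = 1.714e+06 rad/s
f₀ = ω₀/(2π) = 272.8 kHz

272.8 kHz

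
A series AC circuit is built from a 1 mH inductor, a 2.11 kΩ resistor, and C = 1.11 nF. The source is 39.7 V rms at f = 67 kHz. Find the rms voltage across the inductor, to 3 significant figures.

ω = 2πf = 421000 rad/s
X_L = ωL = 421 Ω
X_C = 1/(ωC) = 2140 Ω
Net reactance X = X_L − X_C = -1720 Ω
Z = 2110 − j1720 Ω
|Z| = √(2110² + 1720²) = 2720 Ω
I = V/|Z| = 14.6 mA
V_L = I·|Z_L| = 0.0146 × 421 = 6.14 V

6.14 V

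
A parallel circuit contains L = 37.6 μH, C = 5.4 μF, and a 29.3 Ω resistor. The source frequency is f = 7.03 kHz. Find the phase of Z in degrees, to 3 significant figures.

84.6°

ω = 2πf = 44170 rad/s
X_L = ωL = 1.66 Ω
X_C = 1/(ωC) = 4.19 Ω
Parallel: admittances add. Y = 1/R + 1/(jωL) + jωC
Y = (0.0341 − j0.364) S
|Y| = 0.365 S → |Z| = 1/|Y| = 2.74 Ω, ∠Z = −∠Y = 84.6°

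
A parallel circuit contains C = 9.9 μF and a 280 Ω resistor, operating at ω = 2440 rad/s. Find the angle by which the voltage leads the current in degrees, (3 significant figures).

X_C = 1/(ωC) = 41.4 Ω
Parallel: admittances add. Y = 1/R + jωC
Y = (0.00357 + j0.0242) S
|Y| = 0.0244 S → |Z| = 1/|Y| = 41.0 Ω, ∠Z = −∠Y = -81.6°

-81.6°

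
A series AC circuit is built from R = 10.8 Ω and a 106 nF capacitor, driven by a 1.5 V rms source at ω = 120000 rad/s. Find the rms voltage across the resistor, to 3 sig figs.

X_C = 1/(ωC) = 78.6 Ω
Z = 10.8 − j78.6 Ω
|Z| = √(10.8² + 78.6²) = 79.4 Ω
I = V/|Z| = 18.9 mA
V_R = I·|Z_R| = 0.0189 × 10.8 = 0.204 V

0.204 V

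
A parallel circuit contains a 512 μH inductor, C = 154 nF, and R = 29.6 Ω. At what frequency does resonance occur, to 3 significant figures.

ω₀ = 1/√(LC) = 1/√(0.000512 × 1.54e-07) = 112600 rad/s
f₀ = ω₀/(2π) = 17.9 kHz

17.9 kHz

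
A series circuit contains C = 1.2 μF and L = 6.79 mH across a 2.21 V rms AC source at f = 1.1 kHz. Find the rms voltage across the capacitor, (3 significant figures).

3.62 V

ω = 2πf = 6912 rad/s
X_L = ωL = 46.9 Ω
X_C = 1/(ωC) = 121 Ω
Net reactance X = X_L − X_C = -73.6 Ω
Z = − j73.6 Ω
|Z| = √(0² + 73.6²) = 73.6 Ω
I = V/|Z| = 30.0 mA
V_C = I·|Z_C| = 0.0300 × 121 = 3.62 V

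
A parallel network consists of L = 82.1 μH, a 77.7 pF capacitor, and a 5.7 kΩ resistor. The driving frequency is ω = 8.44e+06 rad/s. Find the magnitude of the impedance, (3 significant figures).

X_L = ωL = 693 Ω
X_C = 1/(ωC) = 1520 Ω
Parallel: admittances add. Y = 1/R + 1/(jωL) + jωC
Y = (0.000175 − j0.000787) S
|Y| = 0.000807 S → |Z| = 1/|Y| = 1240 Ω, ∠Z = −∠Y = 77.4°

1240 Ω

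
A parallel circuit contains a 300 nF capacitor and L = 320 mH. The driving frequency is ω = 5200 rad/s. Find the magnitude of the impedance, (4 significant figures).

1043 Ω

X_L = ωL = 1664 Ω
X_C = 1/(ωC) = 641.0 Ω
Parallel: admittances add. Y = 1/(jωL) + jωC
Y = (0 + j0.0009590) S
|Y| = 0.0009590 S → |Z| = 1/|Y| = 1043 Ω, ∠Z = −∠Y = -90.00°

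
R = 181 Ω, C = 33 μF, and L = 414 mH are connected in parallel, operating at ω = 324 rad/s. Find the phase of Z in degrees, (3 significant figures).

X_L = ωL = 134 Ω
X_C = 1/(ωC) = 93.5 Ω
Parallel: admittances add. Y = 1/R + 1/(jωL) + jωC
Y = (0.00552 + j0.00324) S
|Y| = 0.00640 S → |Z| = 1/|Y| = 156 Ω, ∠Z = −∠Y = -30.4°

-30.4°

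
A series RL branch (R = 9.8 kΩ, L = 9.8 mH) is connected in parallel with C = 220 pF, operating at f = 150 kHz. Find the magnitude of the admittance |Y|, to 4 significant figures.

ω = 2πf = 942500 rad/s
X_L = ωL = 9236 Ω
X_C = 1/(ωC) = 4823 Ω
Branch 1 (R+jX_L): Z₁ = 9800 + j9236 Ω, |Z₁| = 13470 Ω
Branch 2 (−jX_C): Z₂ = −j4823 Ω
Parallel: Z = Z₁Z₂/(Z₁+Z₂), |Z| = 6043 Ω, ∠Z = -70.94°
|Y| = 1/|Z| = 165.5 μS

165.5 μS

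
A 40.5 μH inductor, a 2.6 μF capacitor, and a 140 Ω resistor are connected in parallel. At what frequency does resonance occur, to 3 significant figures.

15.5 kHz

ω₀ = 1/√(LC) = 1/√(4.05e-05 × 2.6e-06) = 97450 rad/s
f₀ = ω₀/(2π) = 15.5 kHz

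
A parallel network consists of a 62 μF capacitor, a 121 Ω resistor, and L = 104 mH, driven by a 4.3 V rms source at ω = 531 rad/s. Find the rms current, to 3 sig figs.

72.9 mA

X_L = ωL = 55.2 Ω
X_C = 1/(ωC) = 30.4 Ω
Parallel: admittances add. Y = 1/R + 1/(jωL) + jωC
Y = (0.00826 + j0.0148) S
|Y| = 0.0170 S → |Z| = 1/|Y| = 59.0 Ω, ∠Z = −∠Y = -60.8°
I = V/|Z| = 4.3/59.0 = 72.9 mA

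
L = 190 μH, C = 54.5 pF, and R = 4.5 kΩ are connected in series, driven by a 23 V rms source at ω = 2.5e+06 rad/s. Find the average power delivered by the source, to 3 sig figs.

35.3 mW

X_L = ωL = 475 Ω
X_C = 1/(ωC) = 7340 Ω
Net reactance X = X_L − X_C = -6860 Ω
Z = 4500 − j6860 Ω
|Z| = √(4500² + 6860²) = 8210 Ω
∠Z = arctan(-6860/4500) = -56.8°
I = V/|Z| = 2.80 mA
P = VI cos φ = 23 × 0.00280 × cos(-56.8°) = 35.3 mW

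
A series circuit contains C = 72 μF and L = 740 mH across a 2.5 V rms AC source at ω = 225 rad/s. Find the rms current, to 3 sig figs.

23.9 mA

X_L = ωL = 166 Ω
X_C = 1/(ωC) = 61.7 Ω
Net reactance X = X_L − X_C = 105 Ω
Z = j105 Ω
|Z| = √(0² + 105²) = 105 Ω
I = V/|Z| = 2.5/105 = 23.9 mA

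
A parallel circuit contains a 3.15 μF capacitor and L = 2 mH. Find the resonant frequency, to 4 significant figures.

2.005 kHz

ω₀ = 1/√(LC) = 1/√(0.002 × 3.15e-06) = 12600 rad/s
f₀ = ω₀/(2π) = 2.005 kHz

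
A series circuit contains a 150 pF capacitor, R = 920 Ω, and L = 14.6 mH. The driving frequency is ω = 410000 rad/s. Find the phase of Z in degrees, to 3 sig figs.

X_L = ωL = 5990 Ω
X_C = 1/(ωC) = 16300 Ω
Net reactance X = X_L − X_C = -10300 Ω
Z = 920 − j10300 Ω
|Z| = √(920² + 10300²) = 10300 Ω
∠Z = arctan(-10300/920) = -84.9°

-84.9°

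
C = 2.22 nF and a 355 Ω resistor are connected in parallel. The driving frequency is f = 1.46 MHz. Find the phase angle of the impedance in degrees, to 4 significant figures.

ω = 2πf = 9.173e+06 rad/s
X_C = 1/(ωC) = 49.10 Ω
Parallel: admittances add. Y = 1/R + jωC
Y = (0.002817 + j0.02037) S
|Y| = 0.02056 S → |Z| = 1/|Y| = 48.64 Ω, ∠Z = −∠Y = -82.12°

-82.12°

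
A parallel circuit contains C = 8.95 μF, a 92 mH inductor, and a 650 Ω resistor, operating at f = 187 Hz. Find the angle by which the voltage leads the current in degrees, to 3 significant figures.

ω = 2πf = 1175 rad/s
X_L = ωL = 108 Ω
X_C = 1/(ωC) = 95.1 Ω
Parallel: admittances add. Y = 1/R + 1/(jωL) + jωC
Y = (0.00154 + j0.00126) S
|Y| = 0.00199 S → |Z| = 1/|Y| = 502 Ω, ∠Z = −∠Y = -39.4°

-39.4°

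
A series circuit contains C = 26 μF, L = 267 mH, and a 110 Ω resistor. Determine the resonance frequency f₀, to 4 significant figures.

ω₀ = 1/√(LC) = 1/√(0.267 × 2.6e-05) = 379.5 rad/s
f₀ = ω₀/(2π) = 60.41 Hz

60.41 Hz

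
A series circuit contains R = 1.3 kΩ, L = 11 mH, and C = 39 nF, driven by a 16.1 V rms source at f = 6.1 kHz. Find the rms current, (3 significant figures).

12.2 mA

ω = 2πf = 38330 rad/s
X_L = ωL = 422 Ω
X_C = 1/(ωC) = 669 Ω
Net reactance X = X_L − X_C = -247 Ω
Z = 1300 − j247 Ω
|Z| = √(1300² + 247²) = 1320 Ω
I = V/|Z| = 16.1/1320 = 12.2 mA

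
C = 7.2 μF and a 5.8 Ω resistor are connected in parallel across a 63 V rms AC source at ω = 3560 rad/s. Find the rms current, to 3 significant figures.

X_C = 1/(ωC) = 39.0 Ω
Parallel: admittances add. Y = 1/R + jωC
Y = (0.172 + j0.0256) S
|Y| = 0.174 S → |Z| = 1/|Y| = 5.74 Ω, ∠Z = −∠Y = -8.46°
I = V/|Z| = 63/5.74 = 11.0 A

11.0 A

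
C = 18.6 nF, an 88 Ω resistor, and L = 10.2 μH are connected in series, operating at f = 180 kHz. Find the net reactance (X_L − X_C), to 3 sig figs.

-36.0 Ω

ω = 2πf = 1.131e+06 rad/s
X_L = ωL = 11.5 Ω
X_C = 1/(ωC) = 47.5 Ω
X = 11.5 − 47.5 = -36.0 Ω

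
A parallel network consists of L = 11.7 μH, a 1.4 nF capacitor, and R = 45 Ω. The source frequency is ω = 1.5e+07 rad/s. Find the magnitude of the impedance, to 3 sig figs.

37.1 Ω

X_L = ωL = 176 Ω
X_C = 1/(ωC) = 47.6 Ω
Parallel: admittances add. Y = 1/R + 1/(jωL) + jωC
Y = (0.0222 + j0.0153) S
|Y| = 0.0270 S → |Z| = 1/|Y| = 37.1 Ω, ∠Z = −∠Y = -34.6°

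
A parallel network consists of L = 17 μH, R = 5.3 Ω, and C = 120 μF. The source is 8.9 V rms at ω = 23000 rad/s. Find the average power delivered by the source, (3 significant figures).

14.9 W

X_L = ωL = 0.391 Ω
X_C = 1/(ωC) = 0.362 Ω
Parallel: admittances add. Y = 1/R + 1/(jωL) + jωC
Y = (0.189 + j0.202) S
|Y| = 0.277 S → |Z| = 1/|Y| = 3.61 Ω, ∠Z = −∠Y = -47.0°
I = V/|Z| = 2.46 A
P = VI cos φ = 8.9 × 2.46 × cos(-47.0°) = 14.9 W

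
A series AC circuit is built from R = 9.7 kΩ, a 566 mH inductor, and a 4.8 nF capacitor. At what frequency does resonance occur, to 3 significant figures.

3.05 kHz

ω₀ = 1/√(LC) = 1/√(0.566 × 4.8e-09) = 19190 rad/s
f₀ = ω₀/(2π) = 3.05 kHz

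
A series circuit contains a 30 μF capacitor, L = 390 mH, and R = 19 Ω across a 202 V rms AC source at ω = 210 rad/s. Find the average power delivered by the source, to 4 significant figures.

123.8 W

X_L = ωL = 81.90 Ω
X_C = 1/(ωC) = 158.7 Ω
Net reactance X = X_L − X_C = -76.83 Ω
Z = 19.00 − j76.83 Ω
|Z| = √(19.00² + 76.83²) = 79.14 Ω
∠Z = arctan(-76.83/19.00) = -76.11°
I = V/|Z| = 2.552 A
P = VI cos φ = 202 × 2.552 × cos(-76.11°) = 123.8 W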